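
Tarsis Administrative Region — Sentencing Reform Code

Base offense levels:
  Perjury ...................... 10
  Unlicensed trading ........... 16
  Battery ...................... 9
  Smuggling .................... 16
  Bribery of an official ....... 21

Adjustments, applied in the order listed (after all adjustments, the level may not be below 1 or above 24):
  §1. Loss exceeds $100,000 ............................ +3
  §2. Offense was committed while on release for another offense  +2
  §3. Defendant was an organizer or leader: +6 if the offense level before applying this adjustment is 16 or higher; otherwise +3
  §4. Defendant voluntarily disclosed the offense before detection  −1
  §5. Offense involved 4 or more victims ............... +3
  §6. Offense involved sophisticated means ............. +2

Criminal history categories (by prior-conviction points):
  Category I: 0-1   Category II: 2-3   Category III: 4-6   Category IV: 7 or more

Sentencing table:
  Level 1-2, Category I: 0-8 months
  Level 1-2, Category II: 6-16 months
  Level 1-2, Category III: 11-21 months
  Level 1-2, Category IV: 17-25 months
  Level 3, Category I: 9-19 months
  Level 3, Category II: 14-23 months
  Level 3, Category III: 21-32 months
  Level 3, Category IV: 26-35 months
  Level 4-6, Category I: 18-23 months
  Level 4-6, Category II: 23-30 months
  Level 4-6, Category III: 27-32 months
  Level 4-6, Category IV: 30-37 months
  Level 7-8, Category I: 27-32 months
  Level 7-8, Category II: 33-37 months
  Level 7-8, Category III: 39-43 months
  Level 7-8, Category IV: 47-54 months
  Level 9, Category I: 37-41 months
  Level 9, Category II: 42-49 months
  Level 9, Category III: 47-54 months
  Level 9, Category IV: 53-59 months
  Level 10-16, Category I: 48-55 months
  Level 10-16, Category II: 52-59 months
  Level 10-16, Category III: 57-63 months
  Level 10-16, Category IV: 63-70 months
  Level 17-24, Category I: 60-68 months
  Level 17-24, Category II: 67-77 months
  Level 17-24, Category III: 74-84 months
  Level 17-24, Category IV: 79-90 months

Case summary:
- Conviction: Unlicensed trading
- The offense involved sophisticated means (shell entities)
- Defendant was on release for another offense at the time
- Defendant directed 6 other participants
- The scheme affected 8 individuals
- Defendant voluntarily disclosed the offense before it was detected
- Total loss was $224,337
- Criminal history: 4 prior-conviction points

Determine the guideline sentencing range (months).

Base offense level for unlicensed trading: 16.
§1 applies: 16 + 3 = 19.
§2 applies: 19 + 2 = 21.
§3 applies (level before this adjustment is 21 ≥ 16, so +6): 21 + 6 = 27.
§4 applies: 27 − 1 = 26.
§5 applies: 26 + 3 = 29.
§6 applies: 29 + 2 = 31.
Level 31 exceeds the maximum of 24; capped at 24.
Final offense level: 24.
Criminal history: 4 prior points → Category III (4-6).
Level 24 falls in the 17-24 band.
Grid: Level 17-24 × Category III = 74-84 months.

74-84 months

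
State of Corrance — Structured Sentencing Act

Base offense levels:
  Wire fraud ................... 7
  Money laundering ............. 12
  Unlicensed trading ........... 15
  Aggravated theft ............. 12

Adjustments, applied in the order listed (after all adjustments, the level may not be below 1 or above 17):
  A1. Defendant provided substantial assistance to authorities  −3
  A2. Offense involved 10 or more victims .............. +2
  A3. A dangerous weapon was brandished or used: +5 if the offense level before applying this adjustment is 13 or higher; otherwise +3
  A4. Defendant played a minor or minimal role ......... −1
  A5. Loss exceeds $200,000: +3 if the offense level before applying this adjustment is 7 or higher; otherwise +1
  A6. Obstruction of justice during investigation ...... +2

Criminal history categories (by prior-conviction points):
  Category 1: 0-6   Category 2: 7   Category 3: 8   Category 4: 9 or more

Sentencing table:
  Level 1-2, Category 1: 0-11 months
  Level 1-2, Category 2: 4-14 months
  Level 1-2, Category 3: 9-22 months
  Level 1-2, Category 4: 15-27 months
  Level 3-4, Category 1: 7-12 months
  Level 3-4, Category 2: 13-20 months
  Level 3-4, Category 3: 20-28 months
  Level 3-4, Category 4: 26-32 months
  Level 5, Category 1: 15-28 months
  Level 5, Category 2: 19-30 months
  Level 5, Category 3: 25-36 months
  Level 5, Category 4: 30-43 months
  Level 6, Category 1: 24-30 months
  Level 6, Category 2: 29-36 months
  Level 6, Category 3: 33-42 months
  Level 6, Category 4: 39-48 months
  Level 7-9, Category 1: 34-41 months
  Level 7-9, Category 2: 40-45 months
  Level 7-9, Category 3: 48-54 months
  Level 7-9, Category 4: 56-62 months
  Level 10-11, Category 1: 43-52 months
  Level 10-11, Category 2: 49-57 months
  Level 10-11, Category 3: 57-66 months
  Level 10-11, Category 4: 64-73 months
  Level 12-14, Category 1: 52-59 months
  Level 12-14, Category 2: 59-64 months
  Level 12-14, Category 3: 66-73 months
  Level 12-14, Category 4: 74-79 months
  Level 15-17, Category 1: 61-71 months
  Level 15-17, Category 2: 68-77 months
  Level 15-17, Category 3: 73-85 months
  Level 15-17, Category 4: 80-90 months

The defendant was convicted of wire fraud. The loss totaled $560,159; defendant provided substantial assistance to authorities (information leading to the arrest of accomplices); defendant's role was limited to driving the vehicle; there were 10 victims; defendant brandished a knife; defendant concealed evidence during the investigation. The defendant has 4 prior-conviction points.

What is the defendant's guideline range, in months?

Base offense level for wire fraud: 7.
A1 applies: 7 − 3 = 4.
A2 applies: 4 + 2 = 6.
A3 applies (level before this adjustment is 6 < 13, so +3): 6 + 3 = 9.
A4 applies: 9 − 1 = 8.
A5 applies (level before this adjustment is 8 ≥ 7, so +3): 8 + 3 = 11.
A6 applies: 11 + 2 = 13.
Final offense level: 13.
Criminal history: 4 prior points → Category 1 (0-6).
Level 13 falls in the 12-14 band.
Grid: Level 12-14 × Category 1 = 52-59 months.

52-59 months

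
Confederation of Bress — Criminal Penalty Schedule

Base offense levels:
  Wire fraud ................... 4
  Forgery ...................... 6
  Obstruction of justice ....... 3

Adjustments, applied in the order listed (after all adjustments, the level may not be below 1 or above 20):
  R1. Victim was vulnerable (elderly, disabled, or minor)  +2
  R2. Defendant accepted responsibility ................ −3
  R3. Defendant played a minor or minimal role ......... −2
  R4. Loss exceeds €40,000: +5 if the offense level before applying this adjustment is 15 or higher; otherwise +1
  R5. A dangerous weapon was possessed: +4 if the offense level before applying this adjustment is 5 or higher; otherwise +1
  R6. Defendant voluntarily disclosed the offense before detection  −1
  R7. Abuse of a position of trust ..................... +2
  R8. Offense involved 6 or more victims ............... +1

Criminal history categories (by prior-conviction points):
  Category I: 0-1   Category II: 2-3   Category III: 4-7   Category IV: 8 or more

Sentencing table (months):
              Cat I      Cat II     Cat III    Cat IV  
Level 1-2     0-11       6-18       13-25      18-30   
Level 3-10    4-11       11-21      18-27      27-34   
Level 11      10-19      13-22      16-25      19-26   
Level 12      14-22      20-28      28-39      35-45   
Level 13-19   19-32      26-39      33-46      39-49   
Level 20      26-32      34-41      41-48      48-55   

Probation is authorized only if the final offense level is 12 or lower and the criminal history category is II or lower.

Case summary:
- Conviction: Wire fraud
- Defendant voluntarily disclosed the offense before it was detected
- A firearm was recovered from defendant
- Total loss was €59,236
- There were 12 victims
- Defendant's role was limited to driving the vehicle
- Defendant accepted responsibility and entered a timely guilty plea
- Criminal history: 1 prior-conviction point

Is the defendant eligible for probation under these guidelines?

Yes

Base offense level for wire fraud: 4.
R2 applies: 4 − 3 = 1.
R3 applies: 1 − 2 = -1.
R4 applies (level before this adjustment is -1 < 15, so +1): -1 + 1 = 0.
R5 applies (level before this adjustment is 0 < 5, so +1): 0 + 1 = 1.
R6 applies: 1 − 1 = 0.
R7 does not apply.
R8 applies: 0 + 1 = 1.
Final offense level: 1.
Criminal history: 1 prior point → Category I (0-1).
Level 1 falls in the 1-2 band.
Grid: Level 1-2 × Category I = 0-11 months.
Probation check: level 1 ≤ 12 and category I ≤ II → eligible.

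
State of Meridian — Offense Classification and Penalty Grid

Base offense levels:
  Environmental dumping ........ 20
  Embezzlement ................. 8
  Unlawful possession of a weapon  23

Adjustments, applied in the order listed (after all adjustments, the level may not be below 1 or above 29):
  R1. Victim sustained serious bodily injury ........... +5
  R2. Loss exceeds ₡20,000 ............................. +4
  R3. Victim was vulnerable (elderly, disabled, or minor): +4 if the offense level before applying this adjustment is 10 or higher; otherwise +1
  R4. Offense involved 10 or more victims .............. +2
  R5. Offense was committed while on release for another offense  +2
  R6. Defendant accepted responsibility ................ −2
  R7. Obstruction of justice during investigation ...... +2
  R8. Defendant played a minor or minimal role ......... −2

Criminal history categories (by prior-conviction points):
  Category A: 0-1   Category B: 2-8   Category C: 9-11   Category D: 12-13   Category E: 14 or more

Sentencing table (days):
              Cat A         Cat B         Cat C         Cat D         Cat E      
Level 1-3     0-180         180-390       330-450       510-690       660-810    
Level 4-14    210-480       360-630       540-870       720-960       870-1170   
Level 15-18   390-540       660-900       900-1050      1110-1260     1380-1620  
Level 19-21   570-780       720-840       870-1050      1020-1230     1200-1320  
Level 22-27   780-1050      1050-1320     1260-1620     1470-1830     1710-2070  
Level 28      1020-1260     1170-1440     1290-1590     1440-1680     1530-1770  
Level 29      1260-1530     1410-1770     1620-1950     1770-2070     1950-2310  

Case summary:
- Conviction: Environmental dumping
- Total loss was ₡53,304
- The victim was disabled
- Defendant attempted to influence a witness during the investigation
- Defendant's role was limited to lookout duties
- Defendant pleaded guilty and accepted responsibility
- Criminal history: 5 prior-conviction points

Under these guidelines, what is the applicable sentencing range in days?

1050-1320 days

Base offense level for environmental dumping: 20.
R2 applies: 20 + 4 = 24.
R3 applies (level before this adjustment is 24 ≥ 10, so +4): 24 + 4 = 28.
R5 does not apply.
R6 applies: 28 − 2 = 26.
R7 applies: 26 + 2 = 28.
R8 applies: 28 − 2 = 26.
Final offense level: 26.
Criminal history: 5 prior points → Category B (2-8).
Level 26 falls in the 22-27 band.
Grid: Level 22-27 × Category B = 1050-1320 days.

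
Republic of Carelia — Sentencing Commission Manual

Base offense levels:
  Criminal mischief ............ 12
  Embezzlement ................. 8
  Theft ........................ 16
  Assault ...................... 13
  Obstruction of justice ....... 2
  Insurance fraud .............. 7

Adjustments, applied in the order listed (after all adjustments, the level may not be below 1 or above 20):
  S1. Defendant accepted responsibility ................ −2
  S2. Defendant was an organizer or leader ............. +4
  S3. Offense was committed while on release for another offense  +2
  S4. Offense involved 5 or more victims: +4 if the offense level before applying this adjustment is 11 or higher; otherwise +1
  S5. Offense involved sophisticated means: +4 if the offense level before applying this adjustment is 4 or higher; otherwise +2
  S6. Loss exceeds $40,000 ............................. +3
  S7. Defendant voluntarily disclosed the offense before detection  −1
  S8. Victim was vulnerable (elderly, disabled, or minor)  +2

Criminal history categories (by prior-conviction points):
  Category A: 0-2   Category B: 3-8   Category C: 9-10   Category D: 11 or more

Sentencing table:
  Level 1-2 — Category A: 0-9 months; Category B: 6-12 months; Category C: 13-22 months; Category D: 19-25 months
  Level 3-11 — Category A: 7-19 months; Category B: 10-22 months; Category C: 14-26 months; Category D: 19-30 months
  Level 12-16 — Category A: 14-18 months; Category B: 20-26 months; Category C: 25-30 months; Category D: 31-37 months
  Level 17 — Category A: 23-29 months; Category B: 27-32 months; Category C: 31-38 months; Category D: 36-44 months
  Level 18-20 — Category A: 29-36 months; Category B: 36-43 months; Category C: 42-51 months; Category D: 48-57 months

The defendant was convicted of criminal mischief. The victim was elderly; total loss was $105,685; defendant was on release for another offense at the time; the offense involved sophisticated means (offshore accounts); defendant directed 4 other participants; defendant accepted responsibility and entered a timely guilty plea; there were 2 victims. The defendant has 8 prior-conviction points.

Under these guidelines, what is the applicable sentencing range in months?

Base offense level for criminal mischief: 12.
S1 applies: 12 − 2 = 10.
S2 applies: 10 + 4 = 14.
S3 applies: 14 + 2 = 16.
S4 does not apply.
S5 applies (level before this adjustment is 16 ≥ 4, so +4): 16 + 4 = 20.
S6 applies: 20 + 3 = 23.
S7 does not apply.
S8 applies: 23 + 2 = 25.
Level 25 exceeds the maximum of 20; capped at 20.
Final offense level: 20.
Criminal history: 8 prior points → Category B (3-8).
Level 20 falls in the 18-20 band.
Grid: Level 18-20 × Category B = 36-43 months.

36-43 months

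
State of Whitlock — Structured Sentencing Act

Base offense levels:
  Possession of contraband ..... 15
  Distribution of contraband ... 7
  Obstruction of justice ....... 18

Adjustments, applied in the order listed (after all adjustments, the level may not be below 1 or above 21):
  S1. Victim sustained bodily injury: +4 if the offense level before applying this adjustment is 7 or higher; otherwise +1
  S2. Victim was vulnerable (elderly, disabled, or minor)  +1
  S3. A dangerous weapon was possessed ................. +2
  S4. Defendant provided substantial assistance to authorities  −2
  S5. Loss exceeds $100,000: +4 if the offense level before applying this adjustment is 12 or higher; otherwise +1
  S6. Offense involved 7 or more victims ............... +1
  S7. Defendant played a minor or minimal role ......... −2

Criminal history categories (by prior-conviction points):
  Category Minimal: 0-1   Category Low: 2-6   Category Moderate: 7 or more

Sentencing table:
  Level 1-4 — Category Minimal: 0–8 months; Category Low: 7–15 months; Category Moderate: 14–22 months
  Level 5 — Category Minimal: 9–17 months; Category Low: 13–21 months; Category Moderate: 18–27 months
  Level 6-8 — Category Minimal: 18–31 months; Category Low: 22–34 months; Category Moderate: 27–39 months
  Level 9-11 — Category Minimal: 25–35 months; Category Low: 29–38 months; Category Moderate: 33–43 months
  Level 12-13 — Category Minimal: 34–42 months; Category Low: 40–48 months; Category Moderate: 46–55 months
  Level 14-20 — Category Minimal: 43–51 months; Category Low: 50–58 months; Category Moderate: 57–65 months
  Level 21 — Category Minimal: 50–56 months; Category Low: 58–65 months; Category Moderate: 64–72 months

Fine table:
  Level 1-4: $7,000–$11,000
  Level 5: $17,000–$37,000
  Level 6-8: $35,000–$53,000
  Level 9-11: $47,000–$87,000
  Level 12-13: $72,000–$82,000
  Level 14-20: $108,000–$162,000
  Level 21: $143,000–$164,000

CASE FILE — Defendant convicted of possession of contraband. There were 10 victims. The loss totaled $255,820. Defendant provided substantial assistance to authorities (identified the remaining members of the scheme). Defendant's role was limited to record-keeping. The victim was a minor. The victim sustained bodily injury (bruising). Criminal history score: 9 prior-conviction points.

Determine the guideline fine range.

Base offense level for possession of contraband: 15.
S1 applies (level before this adjustment is 15 ≥ 7, so +4): 15 + 4 = 19.
S2 applies: 19 + 1 = 20.
S3 does not apply.
S4 applies: 20 − 2 = 18.
S5 applies (level before this adjustment is 18 ≥ 12, so +4): 18 + 4 = 22.
S6 applies: 22 + 1 = 23.
S7 applies: 23 − 2 = 21.
Final offense level: 21.
Level 21 falls in the 21 band.
Fine table: Level 21 → $143,000–$164,000.

$143,000–$164,000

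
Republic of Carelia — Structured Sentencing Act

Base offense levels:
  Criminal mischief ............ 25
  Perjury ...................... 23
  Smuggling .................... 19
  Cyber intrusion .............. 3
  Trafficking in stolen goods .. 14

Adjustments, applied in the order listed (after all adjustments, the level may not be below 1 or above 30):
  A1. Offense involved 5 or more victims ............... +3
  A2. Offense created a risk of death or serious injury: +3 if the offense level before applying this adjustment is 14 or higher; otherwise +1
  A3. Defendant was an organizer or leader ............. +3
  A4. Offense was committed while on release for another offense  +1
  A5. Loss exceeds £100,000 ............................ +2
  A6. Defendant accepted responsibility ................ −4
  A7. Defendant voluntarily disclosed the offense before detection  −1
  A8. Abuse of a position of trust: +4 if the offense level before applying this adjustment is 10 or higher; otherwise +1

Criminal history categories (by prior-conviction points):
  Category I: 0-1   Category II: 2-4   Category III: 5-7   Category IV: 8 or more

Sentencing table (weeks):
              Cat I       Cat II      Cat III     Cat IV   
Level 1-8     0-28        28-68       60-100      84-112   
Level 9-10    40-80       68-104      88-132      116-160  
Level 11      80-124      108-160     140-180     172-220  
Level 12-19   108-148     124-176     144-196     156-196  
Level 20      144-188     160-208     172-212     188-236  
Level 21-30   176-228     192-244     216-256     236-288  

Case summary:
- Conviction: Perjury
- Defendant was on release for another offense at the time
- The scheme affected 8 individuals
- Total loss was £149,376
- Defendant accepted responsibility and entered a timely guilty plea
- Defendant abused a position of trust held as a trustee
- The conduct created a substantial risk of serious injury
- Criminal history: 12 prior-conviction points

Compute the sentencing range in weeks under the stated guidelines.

236-288 weeks

Base offense level for perjury: 23.
A1 applies: 23 + 3 = 26.
A2 applies (level before this adjustment is 26 ≥ 14, so +3): 26 + 3 = 29.
A3 does not apply.
A4 applies: 29 + 1 = 30.
A5 applies: 30 + 2 = 32.
A6 applies: 32 − 4 = 28.
A8 applies (level before this adjustment is 28 ≥ 10, so +4): 28 + 4 = 32.
Level 32 exceeds the maximum of 30; capped at 30.
Final offense level: 30.
Criminal history: 12 prior points → Category IV (8+).
Level 30 falls in the 21-30 band.
Grid: Level 21-30 × Category IV = 236-288 weeks.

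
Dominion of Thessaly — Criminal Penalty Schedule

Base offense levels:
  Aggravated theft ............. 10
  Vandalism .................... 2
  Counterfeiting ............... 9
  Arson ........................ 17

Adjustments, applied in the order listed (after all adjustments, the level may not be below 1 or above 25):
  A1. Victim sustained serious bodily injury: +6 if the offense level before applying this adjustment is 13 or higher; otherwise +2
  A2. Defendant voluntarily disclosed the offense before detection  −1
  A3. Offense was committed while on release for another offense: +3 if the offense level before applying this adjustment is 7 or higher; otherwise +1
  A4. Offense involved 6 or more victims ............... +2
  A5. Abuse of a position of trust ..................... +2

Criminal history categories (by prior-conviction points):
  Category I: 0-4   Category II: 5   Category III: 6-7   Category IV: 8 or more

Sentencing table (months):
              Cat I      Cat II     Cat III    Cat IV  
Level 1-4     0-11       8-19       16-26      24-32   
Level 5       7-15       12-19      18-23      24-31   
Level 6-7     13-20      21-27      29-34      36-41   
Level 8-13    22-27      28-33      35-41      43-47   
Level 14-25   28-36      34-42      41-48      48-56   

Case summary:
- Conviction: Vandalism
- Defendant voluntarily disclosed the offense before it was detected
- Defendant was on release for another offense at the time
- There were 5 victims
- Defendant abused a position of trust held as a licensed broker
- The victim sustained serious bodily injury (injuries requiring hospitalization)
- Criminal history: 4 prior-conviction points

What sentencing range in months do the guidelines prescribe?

13-20 months

Base offense level for vandalism: 2.
A1 applies (level before this adjustment is 2 < 13, so +2): 2 + 2 = 4.
A2 applies: 4 − 1 = 3.
A3 applies (level before this adjustment is 3 < 7, so +1): 3 + 1 = 4.
A5 applies: 4 + 2 = 6.
Final offense level: 6.
Criminal history: 4 prior points → Category I (0-4).
Level 6 falls in the 6-7 band.
Grid: Level 6-7 × Category I = 13-20 months.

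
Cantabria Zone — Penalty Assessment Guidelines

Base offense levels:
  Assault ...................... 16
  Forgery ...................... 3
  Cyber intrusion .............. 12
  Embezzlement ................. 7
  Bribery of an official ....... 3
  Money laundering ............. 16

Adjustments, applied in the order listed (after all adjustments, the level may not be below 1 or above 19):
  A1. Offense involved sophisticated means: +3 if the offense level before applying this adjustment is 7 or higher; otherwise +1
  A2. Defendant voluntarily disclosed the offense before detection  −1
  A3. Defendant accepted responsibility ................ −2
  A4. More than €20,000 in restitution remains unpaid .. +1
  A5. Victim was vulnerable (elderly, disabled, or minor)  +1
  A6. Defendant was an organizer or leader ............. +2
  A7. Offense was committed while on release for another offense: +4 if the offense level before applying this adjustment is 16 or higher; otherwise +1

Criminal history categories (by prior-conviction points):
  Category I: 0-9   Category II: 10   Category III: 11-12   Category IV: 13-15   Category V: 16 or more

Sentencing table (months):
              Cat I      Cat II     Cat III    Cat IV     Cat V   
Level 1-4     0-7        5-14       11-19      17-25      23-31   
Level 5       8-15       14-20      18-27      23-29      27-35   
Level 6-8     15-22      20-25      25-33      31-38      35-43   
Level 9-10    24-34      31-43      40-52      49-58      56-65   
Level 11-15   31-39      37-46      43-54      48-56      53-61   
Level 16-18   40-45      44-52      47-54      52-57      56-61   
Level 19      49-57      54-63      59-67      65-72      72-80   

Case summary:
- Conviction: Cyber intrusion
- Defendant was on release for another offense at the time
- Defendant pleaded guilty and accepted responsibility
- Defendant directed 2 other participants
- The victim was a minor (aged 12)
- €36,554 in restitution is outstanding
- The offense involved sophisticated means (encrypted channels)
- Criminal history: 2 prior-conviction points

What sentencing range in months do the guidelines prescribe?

49-57 months

Base offense level for cyber intrusion: 12.
A1 applies (level before this adjustment is 12 ≥ 7, so +3): 12 + 3 = 15.
A2 does not apply.
A3 applies: 15 − 2 = 13.
A4 applies: 13 + 1 = 14.
A5 applies: 14 + 1 = 15.
A6 applies: 15 + 2 = 17.
A7 applies (level before this adjustment is 17 ≥ 16, so +4): 17 + 4 = 21.
Level 21 exceeds the maximum of 19; capped at 19.
Final offense level: 19.
Criminal history: 2 prior points → Category I (0-9).
Level 19 falls in the 19 band.
Grid: Level 19 × Category I = 49-57 months.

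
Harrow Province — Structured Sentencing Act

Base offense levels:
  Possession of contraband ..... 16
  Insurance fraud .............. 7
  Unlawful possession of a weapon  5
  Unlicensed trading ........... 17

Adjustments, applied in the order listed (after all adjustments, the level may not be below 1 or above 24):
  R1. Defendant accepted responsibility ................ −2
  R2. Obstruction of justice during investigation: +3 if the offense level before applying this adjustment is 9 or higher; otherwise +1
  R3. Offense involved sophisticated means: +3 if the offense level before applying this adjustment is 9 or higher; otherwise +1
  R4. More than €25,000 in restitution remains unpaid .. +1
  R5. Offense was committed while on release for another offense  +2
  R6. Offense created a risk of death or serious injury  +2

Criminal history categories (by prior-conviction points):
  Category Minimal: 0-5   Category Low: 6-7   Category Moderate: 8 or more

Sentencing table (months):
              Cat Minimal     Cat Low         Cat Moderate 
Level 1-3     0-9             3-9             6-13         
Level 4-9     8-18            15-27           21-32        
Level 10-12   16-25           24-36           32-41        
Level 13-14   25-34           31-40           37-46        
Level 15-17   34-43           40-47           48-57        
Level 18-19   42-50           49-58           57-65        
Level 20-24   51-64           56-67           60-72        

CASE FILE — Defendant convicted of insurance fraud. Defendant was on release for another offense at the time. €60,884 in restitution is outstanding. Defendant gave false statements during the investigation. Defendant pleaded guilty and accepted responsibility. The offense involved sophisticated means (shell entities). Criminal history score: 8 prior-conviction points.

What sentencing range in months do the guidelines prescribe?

Base offense level for insurance fraud: 7.
R1 applies: 7 − 2 = 5.
R2 applies (level before this adjustment is 5 < 9, so +1): 5 + 1 = 6.
R3 applies (level before this adjustment is 6 < 9, so +1): 6 + 1 = 7.
R4 applies: 7 + 1 = 8.
R5 applies: 8 + 2 = 10.
R6 does not apply.
Final offense level: 10.
Criminal history: 8 prior points → Category Moderate (8+).
Level 10 falls in the 10-12 band.
Grid: Level 10-12 × Category Moderate = 32-41 months.

32-41 months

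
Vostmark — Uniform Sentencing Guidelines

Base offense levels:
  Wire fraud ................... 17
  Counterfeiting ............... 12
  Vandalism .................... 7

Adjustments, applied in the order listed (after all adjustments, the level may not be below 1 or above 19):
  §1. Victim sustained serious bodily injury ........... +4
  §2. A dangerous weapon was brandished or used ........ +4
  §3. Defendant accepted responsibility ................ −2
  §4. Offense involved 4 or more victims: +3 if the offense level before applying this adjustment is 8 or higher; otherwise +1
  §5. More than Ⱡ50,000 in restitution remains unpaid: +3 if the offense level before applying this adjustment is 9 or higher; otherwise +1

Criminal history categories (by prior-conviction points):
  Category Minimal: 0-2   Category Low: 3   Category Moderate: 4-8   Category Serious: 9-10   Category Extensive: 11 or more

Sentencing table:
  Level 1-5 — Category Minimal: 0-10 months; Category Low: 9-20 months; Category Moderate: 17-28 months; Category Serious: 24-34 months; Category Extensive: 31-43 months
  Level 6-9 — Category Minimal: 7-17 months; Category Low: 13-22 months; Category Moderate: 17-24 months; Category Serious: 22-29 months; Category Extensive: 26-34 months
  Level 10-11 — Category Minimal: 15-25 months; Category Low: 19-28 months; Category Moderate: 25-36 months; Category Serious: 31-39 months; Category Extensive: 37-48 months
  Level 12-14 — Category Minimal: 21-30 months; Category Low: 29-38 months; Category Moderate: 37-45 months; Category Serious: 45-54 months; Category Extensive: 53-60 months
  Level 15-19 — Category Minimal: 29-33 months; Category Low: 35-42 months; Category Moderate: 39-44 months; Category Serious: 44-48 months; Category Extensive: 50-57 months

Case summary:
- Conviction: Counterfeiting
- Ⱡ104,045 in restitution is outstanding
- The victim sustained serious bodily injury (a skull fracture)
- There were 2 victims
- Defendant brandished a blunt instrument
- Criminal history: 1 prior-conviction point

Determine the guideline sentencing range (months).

Base offense level for counterfeiting: 12.
§1 applies: 12 + 4 = 16.
§2 applies: 16 + 4 = 20.
§3 does not apply.
§4 does not apply.
§5 applies (level before this adjustment is 20 ≥ 9, so +3): 20 + 3 = 23.
Level 23 exceeds the maximum of 19; capped at 19.
Final offense level: 19.
Criminal history: 1 prior point → Category Minimal (0-2).
Level 19 falls in the 15-19 band.
Grid: Level 15-19 × Category Minimal = 29-33 months.

29-33 months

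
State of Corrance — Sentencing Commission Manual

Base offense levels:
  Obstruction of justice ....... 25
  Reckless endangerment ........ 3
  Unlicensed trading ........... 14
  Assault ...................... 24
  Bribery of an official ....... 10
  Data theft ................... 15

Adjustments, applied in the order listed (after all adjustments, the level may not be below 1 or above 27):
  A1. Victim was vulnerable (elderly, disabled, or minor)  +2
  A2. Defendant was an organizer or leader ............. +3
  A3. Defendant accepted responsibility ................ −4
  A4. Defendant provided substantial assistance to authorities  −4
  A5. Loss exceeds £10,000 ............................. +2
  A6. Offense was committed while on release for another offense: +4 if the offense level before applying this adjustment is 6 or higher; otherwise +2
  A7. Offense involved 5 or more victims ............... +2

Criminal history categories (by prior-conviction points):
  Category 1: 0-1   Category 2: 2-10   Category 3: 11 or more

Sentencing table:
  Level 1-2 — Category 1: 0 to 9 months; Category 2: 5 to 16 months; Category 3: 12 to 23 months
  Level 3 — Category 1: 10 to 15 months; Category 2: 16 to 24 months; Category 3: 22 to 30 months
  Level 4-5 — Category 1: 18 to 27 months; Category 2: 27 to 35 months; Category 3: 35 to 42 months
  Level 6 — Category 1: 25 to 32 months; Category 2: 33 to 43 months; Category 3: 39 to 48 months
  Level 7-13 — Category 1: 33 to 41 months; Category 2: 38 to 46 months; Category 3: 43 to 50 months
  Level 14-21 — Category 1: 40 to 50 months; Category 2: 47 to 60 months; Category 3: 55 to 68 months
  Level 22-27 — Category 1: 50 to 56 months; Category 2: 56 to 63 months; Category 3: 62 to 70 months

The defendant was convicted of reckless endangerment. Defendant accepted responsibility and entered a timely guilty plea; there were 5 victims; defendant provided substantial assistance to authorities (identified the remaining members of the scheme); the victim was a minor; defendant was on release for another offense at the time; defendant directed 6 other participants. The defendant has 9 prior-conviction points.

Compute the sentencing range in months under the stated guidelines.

Base offense level for reckless endangerment: 3.
A1 applies: 3 + 2 = 5.
A2 applies: 5 + 3 = 8.
A3 applies: 8 − 4 = 4.
A4 applies: 4 − 4 = 0.
A6 applies (level before this adjustment is 0 < 6, so +2): 0 + 2 = 2.
A7 applies: 2 + 2 = 4.
Final offense level: 4.
Criminal history: 9 prior points → Category 2 (2-10).
Level 4 falls in the 4-5 band.
Grid: Level 4-5 × Category 2 = 27-35 months.

27-35 months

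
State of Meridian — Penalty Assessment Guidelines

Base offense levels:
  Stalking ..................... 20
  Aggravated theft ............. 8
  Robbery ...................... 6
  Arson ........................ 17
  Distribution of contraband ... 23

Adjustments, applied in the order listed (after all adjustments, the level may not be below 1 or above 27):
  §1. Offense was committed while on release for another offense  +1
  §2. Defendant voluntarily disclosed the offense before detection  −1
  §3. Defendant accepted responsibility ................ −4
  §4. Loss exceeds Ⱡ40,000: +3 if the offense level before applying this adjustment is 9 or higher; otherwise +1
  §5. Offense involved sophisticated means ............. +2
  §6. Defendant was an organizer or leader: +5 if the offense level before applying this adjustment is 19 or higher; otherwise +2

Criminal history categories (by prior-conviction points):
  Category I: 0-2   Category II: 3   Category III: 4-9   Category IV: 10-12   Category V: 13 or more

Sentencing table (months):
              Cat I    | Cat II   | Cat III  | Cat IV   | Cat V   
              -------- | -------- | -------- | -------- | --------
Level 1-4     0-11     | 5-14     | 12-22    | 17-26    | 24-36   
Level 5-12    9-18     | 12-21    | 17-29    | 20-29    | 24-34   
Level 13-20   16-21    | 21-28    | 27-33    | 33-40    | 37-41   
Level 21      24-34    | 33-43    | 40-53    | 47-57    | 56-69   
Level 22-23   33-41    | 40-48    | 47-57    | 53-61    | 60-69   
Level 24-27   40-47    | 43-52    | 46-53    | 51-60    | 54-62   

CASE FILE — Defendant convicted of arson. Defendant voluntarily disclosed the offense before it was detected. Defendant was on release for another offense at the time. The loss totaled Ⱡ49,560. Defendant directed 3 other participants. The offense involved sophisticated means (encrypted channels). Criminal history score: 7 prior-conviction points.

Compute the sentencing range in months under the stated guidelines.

46-53 months

Base offense level for arson: 17.
§1 applies: 17 + 1 = 18.
§2 applies: 18 − 1 = 17.
§3 does not apply.
§4 applies (level before this adjustment is 17 ≥ 9, so +3): 17 + 3 = 20.
§5 applies: 20 + 2 = 22.
§6 applies (level before this adjustment is 22 ≥ 19, so +5): 22 + 5 = 27.
Final offense level: 27.
Criminal history: 7 prior points → Category III (4-9).
Level 27 falls in the 24-27 band.
Grid: Level 24-27 × Category III = 46-53 months.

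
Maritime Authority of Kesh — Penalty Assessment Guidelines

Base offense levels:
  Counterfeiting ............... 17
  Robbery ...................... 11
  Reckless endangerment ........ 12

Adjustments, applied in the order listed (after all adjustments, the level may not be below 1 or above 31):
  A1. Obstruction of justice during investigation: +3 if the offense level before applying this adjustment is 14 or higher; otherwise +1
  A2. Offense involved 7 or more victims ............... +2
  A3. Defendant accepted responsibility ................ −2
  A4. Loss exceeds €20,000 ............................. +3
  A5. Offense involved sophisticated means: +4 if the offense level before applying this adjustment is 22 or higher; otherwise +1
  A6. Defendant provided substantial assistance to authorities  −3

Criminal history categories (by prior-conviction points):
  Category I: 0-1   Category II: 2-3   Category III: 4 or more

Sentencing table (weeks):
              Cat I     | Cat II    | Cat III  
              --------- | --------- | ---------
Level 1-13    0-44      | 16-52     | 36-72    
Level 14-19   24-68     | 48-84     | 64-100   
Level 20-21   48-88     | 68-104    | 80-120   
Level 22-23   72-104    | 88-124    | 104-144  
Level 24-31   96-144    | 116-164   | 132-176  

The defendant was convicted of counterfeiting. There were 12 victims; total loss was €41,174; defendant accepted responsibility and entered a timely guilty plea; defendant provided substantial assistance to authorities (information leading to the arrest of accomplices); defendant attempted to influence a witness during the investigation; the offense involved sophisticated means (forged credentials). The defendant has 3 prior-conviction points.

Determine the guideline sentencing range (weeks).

116-164 weeks

Base offense level for counterfeiting: 17.
A1 applies (level before this adjustment is 17 ≥ 14, so +3): 17 + 3 = 20.
A2 applies: 20 + 2 = 22.
A3 applies: 22 − 2 = 20.
A4 applies: 20 + 3 = 23.
A5 applies (level before this adjustment is 23 ≥ 22, so +4): 23 + 4 = 27.
A6 applies: 27 − 3 = 24.
Final offense level: 24.
Criminal history: 3 prior points → Category II (2-3).
Level 24 falls in the 24-31 band.
Grid: Level 24-31 × Category II = 116-164 weeks.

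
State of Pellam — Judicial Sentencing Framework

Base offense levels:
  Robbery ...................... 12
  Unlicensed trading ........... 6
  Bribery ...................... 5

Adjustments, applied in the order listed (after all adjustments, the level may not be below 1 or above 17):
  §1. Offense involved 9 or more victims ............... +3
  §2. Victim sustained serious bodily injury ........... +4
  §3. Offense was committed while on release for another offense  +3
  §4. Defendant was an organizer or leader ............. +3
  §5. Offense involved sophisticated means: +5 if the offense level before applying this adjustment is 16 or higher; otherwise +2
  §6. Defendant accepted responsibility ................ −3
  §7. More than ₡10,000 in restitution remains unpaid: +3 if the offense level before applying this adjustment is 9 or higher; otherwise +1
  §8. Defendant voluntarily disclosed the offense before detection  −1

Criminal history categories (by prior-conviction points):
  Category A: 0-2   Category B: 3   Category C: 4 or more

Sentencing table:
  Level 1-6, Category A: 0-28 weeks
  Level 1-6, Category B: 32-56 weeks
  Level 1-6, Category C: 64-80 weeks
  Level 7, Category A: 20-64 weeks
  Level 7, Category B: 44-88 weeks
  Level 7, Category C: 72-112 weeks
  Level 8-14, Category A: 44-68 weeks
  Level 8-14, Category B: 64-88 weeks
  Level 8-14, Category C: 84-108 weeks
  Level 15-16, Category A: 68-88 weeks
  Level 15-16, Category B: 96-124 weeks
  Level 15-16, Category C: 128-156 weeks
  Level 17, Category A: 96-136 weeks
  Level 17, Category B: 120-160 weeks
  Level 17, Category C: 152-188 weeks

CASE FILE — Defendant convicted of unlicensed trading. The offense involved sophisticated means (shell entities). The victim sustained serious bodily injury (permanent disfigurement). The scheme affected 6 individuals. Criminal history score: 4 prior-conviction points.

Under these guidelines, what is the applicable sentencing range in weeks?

Base offense level for unlicensed trading: 6.
§1 does not apply.
§2 applies: 6 + 4 = 10.
§5 applies (level before this adjustment is 10 < 16, so +2): 10 + 2 = 12.
§7 does not apply.
Final offense level: 12.
Criminal history: 4 prior points → Category C (4+).
Level 12 falls in the 8-14 band.
Grid: Level 8-14 × Category C = 84-108 weeks.

84-108 weeks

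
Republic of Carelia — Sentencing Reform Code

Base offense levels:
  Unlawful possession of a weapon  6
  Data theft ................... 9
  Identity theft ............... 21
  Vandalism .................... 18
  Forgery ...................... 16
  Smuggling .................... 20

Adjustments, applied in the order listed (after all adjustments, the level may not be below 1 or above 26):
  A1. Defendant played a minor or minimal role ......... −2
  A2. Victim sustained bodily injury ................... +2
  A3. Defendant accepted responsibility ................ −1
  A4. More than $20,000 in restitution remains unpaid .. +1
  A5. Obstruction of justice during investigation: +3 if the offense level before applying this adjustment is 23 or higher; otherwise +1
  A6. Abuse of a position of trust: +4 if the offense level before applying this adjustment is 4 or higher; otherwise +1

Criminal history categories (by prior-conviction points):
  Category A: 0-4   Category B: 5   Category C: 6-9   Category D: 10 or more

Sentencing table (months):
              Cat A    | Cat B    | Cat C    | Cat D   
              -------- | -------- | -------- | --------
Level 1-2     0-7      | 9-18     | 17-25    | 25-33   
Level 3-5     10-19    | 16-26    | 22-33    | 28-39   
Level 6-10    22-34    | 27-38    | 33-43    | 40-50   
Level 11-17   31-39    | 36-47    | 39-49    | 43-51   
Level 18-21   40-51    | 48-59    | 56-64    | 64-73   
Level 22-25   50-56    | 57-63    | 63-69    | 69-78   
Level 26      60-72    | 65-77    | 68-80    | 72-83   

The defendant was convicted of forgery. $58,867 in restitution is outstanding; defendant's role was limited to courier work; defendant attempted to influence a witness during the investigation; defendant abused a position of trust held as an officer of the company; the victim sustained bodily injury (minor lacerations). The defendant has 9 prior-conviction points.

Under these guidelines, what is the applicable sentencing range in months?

Base offense level for forgery: 16.
A1 applies: 16 − 2 = 14.
A2 applies: 14 + 2 = 16.
A3 does not apply.
A4 applies: 16 + 1 = 17.
A5 applies (level before this adjustment is 17 < 23, so +1): 17 + 1 = 18.
A6 applies (level before this adjustment is 18 ≥ 4, so +4): 18 + 4 = 22.
Final offense level: 22.
Criminal history: 9 prior points → Category C (6-9).
Level 22 falls in the 22-25 band.
Grid: Level 22-25 × Category C = 63-69 months.

63-69 months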